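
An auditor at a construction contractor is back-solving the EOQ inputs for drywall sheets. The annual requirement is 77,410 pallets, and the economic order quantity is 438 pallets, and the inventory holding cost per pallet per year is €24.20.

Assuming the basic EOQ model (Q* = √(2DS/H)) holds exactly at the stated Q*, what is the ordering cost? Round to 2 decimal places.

€29.99

From Q* = √(2DS/H) ⇒ Q*² = 2DS/H.
S = Q²H / (2D) = 438² × 24.2 / (2 × 77,410) = 29.9872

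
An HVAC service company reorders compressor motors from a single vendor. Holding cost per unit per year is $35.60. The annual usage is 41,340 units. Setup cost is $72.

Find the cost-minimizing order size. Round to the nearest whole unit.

Optimal lot size Q* = (2 × 41,340 × $72 / $35.6)^½ ≈ 408.92

409 units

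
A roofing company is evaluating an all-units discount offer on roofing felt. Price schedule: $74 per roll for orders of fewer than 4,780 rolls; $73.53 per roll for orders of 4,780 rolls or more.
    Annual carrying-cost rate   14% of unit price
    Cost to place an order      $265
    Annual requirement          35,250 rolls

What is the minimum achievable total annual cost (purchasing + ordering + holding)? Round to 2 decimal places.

$2,618,489.87

H₁ = 14%×$74 = $10.3600;  H₂ = 14%×$73.53 = $10.2942
EOQ₁ = √(2×35,250×265/10.3600) = 1,342.88  (< 4,780, feasible at tier 1)
EOQ₂ = √(2×35,250×265/10.2942) = 1,347.17  (< 4,780 → use Q = 4,780 at tier-2 price)
TC(tier 1 (EOQ₁), Q≈1,342.9) = $2,622,412.25
TC(tier 2, Q≈4,780.0) = $2,618,489.87
Minimum at tier 2: $2,618,489.87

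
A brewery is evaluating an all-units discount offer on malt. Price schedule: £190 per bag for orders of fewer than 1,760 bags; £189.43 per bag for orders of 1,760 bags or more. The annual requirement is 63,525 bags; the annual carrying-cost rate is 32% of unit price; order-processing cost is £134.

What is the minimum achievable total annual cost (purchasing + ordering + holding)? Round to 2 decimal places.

H₁ = 32%×£190 = £60.8000;  H₂ = 32%×£189.43 = £60.6176
EOQ₁ = √(2×63,525×134/60.8000) = 529.16  (< 1,760, feasible at tier 1)
EOQ₂ = √(2×63,525×134/60.6176) = 529.96  (< 1,760 → use Q = 1,760 at tier-2 price)
TC(tier 1 (EOQ₁), Q≈529.2) = £12,101,923.00
TC(tier 2, Q≈1,760.0) = £12,091,720.80
Minimum at tier 2: £12,091,720.80

£12,091,720.80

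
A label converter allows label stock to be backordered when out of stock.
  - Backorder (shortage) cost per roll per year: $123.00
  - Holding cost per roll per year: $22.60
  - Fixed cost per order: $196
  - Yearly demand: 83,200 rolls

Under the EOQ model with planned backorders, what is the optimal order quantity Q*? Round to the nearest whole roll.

Basic EOQ = √(2·83,200·196/22.6) = 1,201.297
Backorder adjustment √((H+b)/b) = √((22.6+123)/123) = 1.0880
Q* = 1,201.297 × 1.0880 ≈ 1,307.01

1,307 rolls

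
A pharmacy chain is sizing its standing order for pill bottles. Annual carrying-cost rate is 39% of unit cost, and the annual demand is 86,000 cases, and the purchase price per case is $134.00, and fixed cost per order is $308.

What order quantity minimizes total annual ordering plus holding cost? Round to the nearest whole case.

Carrying cost H = $134 × 39% = $52.2600/case/yr
EOQ = √(2DS/H) = √(2 × 86,000 × 308 / 52.26)
    = √(1,013,700.73) ≈ 1,006.83

1,007 cases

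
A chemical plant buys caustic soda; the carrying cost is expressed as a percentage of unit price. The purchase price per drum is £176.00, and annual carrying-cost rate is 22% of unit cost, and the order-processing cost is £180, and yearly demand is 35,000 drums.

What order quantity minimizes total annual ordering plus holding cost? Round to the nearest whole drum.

570 drums

H = i·C = 0.22 × £176 = £38.7200 per drum-year
Q* = √(2·D·S / H) = √(2·35,000·180 / 38.72) = √325,413.2 ≈ 570.45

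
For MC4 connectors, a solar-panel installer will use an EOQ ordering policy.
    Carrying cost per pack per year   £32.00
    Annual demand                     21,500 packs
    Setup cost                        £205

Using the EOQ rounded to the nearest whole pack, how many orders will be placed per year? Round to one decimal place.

41.0 orders per year

Optimal lot size Q* = (2 × 21,500 × £205 / £32)^½ ≈ 524.85 → Q = 525
N = D/Q = 21,500/525 ≈ 40.952 orders/yr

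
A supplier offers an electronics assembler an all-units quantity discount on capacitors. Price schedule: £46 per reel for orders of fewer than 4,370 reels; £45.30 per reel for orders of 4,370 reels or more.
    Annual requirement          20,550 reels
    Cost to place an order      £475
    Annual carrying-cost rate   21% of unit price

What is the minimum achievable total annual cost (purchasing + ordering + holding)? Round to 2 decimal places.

H₁ = 21%×£46 = £9.6600;  H₂ = 21%×£45.30 = £9.5130
EOQ₁ = √(2×20,550×475/9.6600) = 1,421.61  (< 4,370, feasible at tier 1)
EOQ₂ = √(2×20,550×475/9.5130) = 1,432.55  (< 4,370 → use Q = 4,370 at tier-2 price)
TC(tier 1 (EOQ₁), Q≈1,421.6) = £959,032.71
TC(tier 2, Q≈4,370.0) = £953,934.60
Minimum at tier 2: £953,934.60

£953,934.60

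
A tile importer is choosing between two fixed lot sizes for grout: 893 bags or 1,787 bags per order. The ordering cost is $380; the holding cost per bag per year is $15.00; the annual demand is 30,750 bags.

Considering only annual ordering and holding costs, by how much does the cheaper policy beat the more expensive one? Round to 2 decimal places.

For each Q, cost = (D/Q)·S + (Q/2)·H.
TC(893) = (30,750/893)×380 + (893/2)×15 = $19,782.61
TC(1,787) = (30,750/1,787)×380 + (1,787/2)×15 = $19,941.39
Cheaper: Q = 893.  Difference = $158.79

$158.79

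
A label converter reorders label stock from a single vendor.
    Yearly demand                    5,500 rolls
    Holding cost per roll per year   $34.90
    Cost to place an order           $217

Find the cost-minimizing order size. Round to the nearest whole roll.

Q* = √(2·D·S / H) = √(2·5,500·217 / 34.9) = √68,395.4 ≈ 261.53

262 rolls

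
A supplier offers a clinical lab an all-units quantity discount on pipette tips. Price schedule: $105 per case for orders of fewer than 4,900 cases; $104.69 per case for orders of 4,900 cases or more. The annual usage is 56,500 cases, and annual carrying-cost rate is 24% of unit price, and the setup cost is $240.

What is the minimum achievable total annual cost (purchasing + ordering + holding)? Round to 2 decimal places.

H₁ = 24%×$105 = $25.2000;  H₂ = 24%×$104.69 = $25.1256
EOQ₁ = √(2×56,500×240/25.2000) = 1,037.40  (< 4,900, feasible at tier 1)
EOQ₂ = √(2×56,500×240/25.1256) = 1,038.93  (< 4,900 → use Q = 4,900 at tier-2 price)
TC(tier 1 (EOQ₁), Q≈1,037.4) = $5,958,642.38
TC(tier 2, Q≈4,900.0) = $5,979,310.07
Minimum at tier 1 (EOQ₁): $5,958,642.38

$5,958,642.38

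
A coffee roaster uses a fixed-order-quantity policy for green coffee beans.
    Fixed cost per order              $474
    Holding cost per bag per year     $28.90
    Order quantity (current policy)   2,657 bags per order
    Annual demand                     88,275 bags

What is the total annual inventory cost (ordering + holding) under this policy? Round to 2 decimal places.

Ordering: D/Q × S = 88,275/2,657 × $474 = $15,747.97
Holding:  Q/2 × H = 2,657/2 × $28.9 = $38,393.65
Total = $15,747.97 + $38,393.65 = $54,141.62

$54,141.62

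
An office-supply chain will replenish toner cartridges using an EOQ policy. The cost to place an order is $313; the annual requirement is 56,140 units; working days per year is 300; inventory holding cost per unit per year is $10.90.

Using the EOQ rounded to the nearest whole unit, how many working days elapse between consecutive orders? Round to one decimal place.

9.6 days

Optimal lot size Q* = (2 × 56,140 × $313 / $10.9)^½ ≈ 1,795.60 → Q = 1,796 units
T = Q/D × 300 days = 1,796/56,140 × 300 = 9.597 days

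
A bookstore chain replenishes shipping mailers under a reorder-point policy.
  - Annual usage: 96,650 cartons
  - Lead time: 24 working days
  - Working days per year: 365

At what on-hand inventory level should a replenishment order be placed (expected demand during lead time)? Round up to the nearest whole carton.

Daily demand d = 96,650 / 365 = 264.795 cartons/day
Demand during lead time = 264.795 × 24 = 6,355.07
Reorder point = 6,355.07 → round up

6,356 cartons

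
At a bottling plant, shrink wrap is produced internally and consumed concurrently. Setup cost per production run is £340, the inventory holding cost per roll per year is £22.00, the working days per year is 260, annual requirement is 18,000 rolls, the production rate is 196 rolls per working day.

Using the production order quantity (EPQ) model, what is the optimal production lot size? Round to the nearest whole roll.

d = 18,000/260 = 69.2308 rolls/day;  effective holding cost H(1 − d/p) = 22·(1 − 69.2308/196) = 14.22920
Q* = √(2DS / H_eff) = √(2·18,000·340 / 14.22920) ≈ 927.47

927 rolls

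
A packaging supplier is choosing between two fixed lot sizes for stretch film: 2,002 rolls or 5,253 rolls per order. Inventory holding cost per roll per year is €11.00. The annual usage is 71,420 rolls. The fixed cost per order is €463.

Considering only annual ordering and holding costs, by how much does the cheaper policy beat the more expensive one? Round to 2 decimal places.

For each Q, cost = (D/Q)·S + (Q/2)·H.
TC(2,002) = (71,420/2,002)×463 + (2,002/2)×11 = €27,528.21
TC(5,253) = (71,420/5,253)×463 + (5,253/2)×11 = €35,186.47
Cheaper: Q = 2,002.  Difference = €7,658.25

€7,658.25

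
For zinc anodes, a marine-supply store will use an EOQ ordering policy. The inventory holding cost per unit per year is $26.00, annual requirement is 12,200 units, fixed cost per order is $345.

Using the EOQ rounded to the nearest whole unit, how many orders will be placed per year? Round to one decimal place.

2DS/H = 2·12,200·345/26 = 323,769.23
EOQ = √323,769.23 ≈ 569.01 → Q = 569
N = D/Q = 12,200/569 ≈ 21.441 orders/yr

21.4 orders per year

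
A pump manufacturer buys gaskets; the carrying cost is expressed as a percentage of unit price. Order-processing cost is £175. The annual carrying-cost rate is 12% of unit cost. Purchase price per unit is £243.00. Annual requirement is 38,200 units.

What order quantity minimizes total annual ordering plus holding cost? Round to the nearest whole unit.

677 units

Carrying cost H = £243 × 12% = £29.1600/unit/yr
EOQ = √(2DS/H) = √(2 × 38,200 × 175 / 29.16)
    = √(458,504.80) ≈ 677.13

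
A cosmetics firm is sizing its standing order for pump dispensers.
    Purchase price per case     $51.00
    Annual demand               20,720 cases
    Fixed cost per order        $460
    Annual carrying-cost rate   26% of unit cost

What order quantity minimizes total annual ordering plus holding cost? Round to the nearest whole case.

1,199 cases

Carrying cost H = $51 × 26% = $13.2600/case/yr
Optimal lot size Q* = (2 × 20,720 × $460 / $13.26)^½ ≈ 1,198.99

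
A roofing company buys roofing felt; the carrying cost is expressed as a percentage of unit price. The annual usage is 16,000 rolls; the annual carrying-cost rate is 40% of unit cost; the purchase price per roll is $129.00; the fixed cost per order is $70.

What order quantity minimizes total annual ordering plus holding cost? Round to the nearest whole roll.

208 rolls

Carrying cost H = $129 × 40% = $51.6000/roll/yr
2DS/H = 2·16,000·70/51.6 = 43,410.85
EOQ = √43,410.85 ≈ 208.35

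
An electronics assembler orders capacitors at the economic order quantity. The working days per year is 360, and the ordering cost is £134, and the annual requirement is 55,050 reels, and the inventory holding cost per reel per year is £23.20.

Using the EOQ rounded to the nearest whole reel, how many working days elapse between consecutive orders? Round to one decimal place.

2DS/H = 2·55,050·134/23.2 = 635,922.41
EOQ = √635,922.41 ≈ 797.45 → Q = 797 reels
Days between orders = 360 / (D/Q) = 360 / 69.072 ≈ 5.212

5.2 days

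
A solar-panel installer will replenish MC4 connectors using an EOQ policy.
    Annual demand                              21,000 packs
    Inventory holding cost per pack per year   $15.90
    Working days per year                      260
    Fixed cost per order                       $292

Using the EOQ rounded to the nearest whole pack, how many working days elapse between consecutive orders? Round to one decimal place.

10.9 days

EOQ = √(2DS/H) = √(2 × 21,000 × 292 / 15.9)
    = √(771,320.75) ≈ 878.25 → Q = 878 packs
T = Q/D × 260 days = 878/21,000 × 260 = 10.870 days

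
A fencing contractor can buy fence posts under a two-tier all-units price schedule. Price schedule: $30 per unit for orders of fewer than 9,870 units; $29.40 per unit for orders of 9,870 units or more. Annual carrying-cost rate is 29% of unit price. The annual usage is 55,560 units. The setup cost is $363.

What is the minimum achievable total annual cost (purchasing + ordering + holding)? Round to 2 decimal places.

$1,677,583.20

H₁ = 29%×$30 = $8.7000;  H₂ = 29%×$29.40 = $8.5260
EOQ₁ = √(2×55,560×363/8.7000) = 2,153.23  (< 9,870, feasible at tier 1)
EOQ₂ = √(2×55,560×363/8.5260) = 2,175.09  (< 9,870 → use Q = 9,870 at tier-2 price)
TC(tier 1 (EOQ₁), Q≈2,153.2) = $1,685,533.07
TC(tier 2, Q≈9,870.0) = $1,677,583.20
Minimum at tier 2: $1,677,583.20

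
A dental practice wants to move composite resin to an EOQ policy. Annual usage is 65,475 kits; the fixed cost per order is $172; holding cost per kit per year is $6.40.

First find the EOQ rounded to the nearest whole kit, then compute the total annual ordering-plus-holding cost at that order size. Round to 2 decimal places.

$12,006.24

EOQ = √(2DS/H) = √(2 × 65,475 × 172 / 6.4)
    = √(3,519,281.25) ≈ 1,875.97 → Q = 1,876 kits
Annual ordering cost = (D/Q)·S = (65,475/1,876) × 172 = $6,003.04
Annual holding cost  = (Q/2)·H = (1,876/2) × 6.4 = $6,003.20
Total = $6,003.04 + $6,003.20 = $12,006.24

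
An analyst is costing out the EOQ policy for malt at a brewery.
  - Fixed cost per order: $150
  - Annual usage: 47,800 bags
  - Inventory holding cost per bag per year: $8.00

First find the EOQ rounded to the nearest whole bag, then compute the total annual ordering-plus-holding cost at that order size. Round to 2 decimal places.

$10,710.74

Q* = √(2·D·S / H) = √(2·47,800·150 / 8) = √1,792,500.0 ≈ 1,338.84 → Q = 1,339 bags
Ordering: D/Q × S = 47,800/1,339 × $150 = $5,354.74
Holding:  Q/2 × H = 1,339/2 × $8 = $5,356.00
Total = $5,354.74 + $5,356.00 = $10,710.74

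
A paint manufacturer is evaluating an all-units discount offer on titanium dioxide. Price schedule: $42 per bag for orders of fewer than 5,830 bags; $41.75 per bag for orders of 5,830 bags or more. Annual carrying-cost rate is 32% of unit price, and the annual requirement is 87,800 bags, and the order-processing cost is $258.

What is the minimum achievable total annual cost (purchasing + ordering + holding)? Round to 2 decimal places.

$3,708,479.89

H₁ = 32%×$42 = $13.4400;  H₂ = 32%×$41.75 = $13.3600
EOQ₁ = √(2×87,800×258/13.4400) = 1,836.00  (< 5,830, feasible at tier 1)
EOQ₂ = √(2×87,800×258/13.3600) = 1,841.49  (< 5,830 → use Q = 5,830 at tier-2 price)
TC(tier 1 (EOQ₁), Q≈1,836.0) = $3,712,275.83
TC(tier 2, Q≈5,830.0) = $3,708,479.89
Minimum at tier 2: $3,708,479.89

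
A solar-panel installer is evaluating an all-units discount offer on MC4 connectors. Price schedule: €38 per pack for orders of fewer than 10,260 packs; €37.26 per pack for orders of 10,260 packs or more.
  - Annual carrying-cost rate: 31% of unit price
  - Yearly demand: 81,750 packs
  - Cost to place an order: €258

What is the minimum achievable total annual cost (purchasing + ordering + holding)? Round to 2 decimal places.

H₁ = 31%×€38 = €11.7800;  H₂ = 31%×€37.26 = €11.5506
EOQ₁ = √(2×81,750×258/11.7800) = 1,892.33  (< 10,260, feasible at tier 1)
EOQ₂ = √(2×81,750×258/11.5506) = 1,911.03  (< 10,260 → use Q = 10,260 at tier-2 price)
TC(tier 1 (EOQ₁), Q≈1,892.3) = €3,128,791.61
TC(tier 2, Q≈10,260.0) = €3,107,315.28
Minimum at tier 2: €3,107,315.28

€3,107,315.28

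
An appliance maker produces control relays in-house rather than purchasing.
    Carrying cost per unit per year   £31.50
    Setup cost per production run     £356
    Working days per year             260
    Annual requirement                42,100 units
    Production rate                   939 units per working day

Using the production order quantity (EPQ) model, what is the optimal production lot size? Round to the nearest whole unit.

d = 42,100/260 = 161.9231 units/day;  effective holding cost H(1 − d/p) = 31.5·(1 − 161.9231/939) = 26.06808
Q* = √(2DS / H_eff) = √(2·42,100·356 / 26.06808) ≈ 1,072.33

1,072 units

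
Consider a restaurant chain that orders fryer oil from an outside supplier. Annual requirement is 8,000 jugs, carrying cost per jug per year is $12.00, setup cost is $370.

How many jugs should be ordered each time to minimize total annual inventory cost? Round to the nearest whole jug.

2DS/H = 2·8,000·370/12 = 493,333.33
EOQ = √493,333.33 ≈ 702.38

702 jugs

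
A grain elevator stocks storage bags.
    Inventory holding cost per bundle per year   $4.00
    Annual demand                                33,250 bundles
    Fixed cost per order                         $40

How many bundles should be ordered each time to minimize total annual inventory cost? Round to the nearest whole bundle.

Q* = √(2·D·S / H) = √(2·33,250·40 / 4) = √665,000.0 ≈ 815.48

815 bundles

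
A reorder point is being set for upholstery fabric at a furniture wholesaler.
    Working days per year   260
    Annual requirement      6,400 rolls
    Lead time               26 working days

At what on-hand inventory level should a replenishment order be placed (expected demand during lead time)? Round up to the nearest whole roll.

Daily demand d = 6,400 / 260 = 24.615 rolls/day
Demand during lead time = 24.615 × 26 = 640.00
Reorder point = 640.00 → round up

640 rolls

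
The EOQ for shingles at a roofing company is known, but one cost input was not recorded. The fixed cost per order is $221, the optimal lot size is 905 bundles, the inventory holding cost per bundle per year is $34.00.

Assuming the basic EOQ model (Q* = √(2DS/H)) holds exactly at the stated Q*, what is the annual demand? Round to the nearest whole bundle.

Since Q* = (2DS/H)^½, squaring gives Q*²·H = 2DS.
D = Q²H / (2S) = 905² × 34 / (2 × 221) = 63,001.92

63,002 bundles per year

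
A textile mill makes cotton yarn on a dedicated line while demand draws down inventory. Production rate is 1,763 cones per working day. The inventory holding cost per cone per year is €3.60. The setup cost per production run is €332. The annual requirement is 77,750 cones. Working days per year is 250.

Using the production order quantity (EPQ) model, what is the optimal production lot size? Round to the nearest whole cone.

d = 77,750/250 = 311.0000 cones/day;  effective holding cost H(1 − d/p) = 3.6·(1 − 311.0000/1763) = 2.96495
Q* = √(2DS / H_eff) = √(2·77,750·332 / 2.96495) ≈ 4,172.78

4,173 cones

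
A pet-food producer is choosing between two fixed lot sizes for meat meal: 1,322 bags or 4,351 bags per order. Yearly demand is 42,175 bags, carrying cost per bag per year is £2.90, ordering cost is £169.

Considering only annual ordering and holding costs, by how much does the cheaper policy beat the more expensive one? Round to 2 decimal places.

TC(Q) = (D/Q)S + (Q/2)H
TC(1,322) = (42,175/1,322)×169 + (1,322/2)×2.9 = £7,308.41
TC(4,351) = (42,175/4,351)×169 + (4,351/2)×2.9 = £7,947.10
Lots of 1,322 are cheaper by £638.69.

£638.69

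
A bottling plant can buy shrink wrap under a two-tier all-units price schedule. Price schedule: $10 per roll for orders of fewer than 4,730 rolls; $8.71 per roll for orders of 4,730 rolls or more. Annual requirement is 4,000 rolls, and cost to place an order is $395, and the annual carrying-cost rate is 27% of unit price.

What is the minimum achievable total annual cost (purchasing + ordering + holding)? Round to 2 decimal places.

H₁ = 27%×$10 = $2.7000;  H₂ = 27%×$8.71 = $2.3517
EOQ₁ = √(2×4,000×395/2.7000) = 1,081.84  (< 4,730, feasible at tier 1)
EOQ₂ = √(2×4,000×395/2.3517) = 1,159.18  (< 4,730 → use Q = 4,730 at tier-2 price)
TC(tier 1 (EOQ₁), Q≈1,081.8) = $42,920.96
TC(tier 2, Q≈4,730.0) = $40,735.81
Minimum at tier 2: $40,735.81

$40,735.81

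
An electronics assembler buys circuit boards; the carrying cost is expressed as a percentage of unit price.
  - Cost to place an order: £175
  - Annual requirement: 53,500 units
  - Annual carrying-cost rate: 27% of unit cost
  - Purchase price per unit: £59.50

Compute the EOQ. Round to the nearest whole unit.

1,080 units

Holding cost per unit per year: H = 27% × £59.5 = £16.0650
EOQ = √(2DS/H) = √(2 × 53,500 × 175 / 16.065)
    = √(1,165,577.34) ≈ 1,079.62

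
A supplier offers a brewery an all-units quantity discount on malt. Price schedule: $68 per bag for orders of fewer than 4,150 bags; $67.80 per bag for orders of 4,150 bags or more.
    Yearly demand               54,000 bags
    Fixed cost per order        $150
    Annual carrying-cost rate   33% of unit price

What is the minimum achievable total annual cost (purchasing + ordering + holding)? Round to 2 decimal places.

H₁ = 33%×$68 = $22.4400;  H₂ = 33%×$67.80 = $22.3740
EOQ₁ = √(2×54,000×150/22.4400) = 849.66  (< 4,150, feasible at tier 1)
EOQ₂ = √(2×54,000×150/22.3740) = 850.91  (< 4,150 → use Q = 4,150 at tier-2 price)
TC(tier 1 (EOQ₁), Q≈849.7) = $3,691,066.41
TC(tier 2, Q≈4,150.0) = $3,709,577.86
Minimum at tier 1 (EOQ₁): $3,691,066.41

$3,691,066.41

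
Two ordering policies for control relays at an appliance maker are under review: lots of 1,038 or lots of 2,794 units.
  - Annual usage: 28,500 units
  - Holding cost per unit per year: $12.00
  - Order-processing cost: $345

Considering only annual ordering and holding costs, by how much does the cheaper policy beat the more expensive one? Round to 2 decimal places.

Annual cost at Q: ordering D·S/Q plus holding Q·H/2.
TC(1,038) = (28,500/1,038)×345 + (1,038/2)×12 = $15,700.54
TC(2,794) = (28,500/2,794)×345 + (2,794/2)×12 = $20,283.15
Cheaper: Q = 1,038.  Difference = $4,582.60

$4,582.60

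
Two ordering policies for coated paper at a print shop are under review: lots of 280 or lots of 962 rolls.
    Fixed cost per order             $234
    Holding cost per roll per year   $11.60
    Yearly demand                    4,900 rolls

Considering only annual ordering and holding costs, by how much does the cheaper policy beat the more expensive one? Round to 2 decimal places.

$1,052.49

Annual cost at Q: ordering D·S/Q plus holding Q·H/2.
TC(280) = (4,900/280)×234 + (280/2)×11.6 = $5,719.00
TC(962) = (4,900/962)×234 + (962/2)×11.6 = $6,771.49
Cheaper: Q = 280.  Difference = $1,052.49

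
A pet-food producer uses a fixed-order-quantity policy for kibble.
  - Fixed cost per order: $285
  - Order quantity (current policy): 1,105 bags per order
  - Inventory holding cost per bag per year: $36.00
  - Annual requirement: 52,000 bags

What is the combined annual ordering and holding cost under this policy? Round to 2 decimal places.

$33,301.76

Orders/yr = 52,000/1,105 = 47.059; ordering cost = 47.059 × $285 = $13,411.76
Average inventory = 1,105/2 = 552.5; holding cost = 552.5 × $36 = $19,890.00
Total = $13,411.76 + $19,890.00 = $33,301.76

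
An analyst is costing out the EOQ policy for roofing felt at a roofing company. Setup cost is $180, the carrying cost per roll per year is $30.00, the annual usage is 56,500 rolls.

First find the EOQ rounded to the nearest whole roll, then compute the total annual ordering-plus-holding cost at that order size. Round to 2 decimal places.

Optimal lot size Q* = (2 × 56,500 × $180 / $30)^½ ≈ 823.41 → Q = 823 rolls
Orders/yr = 56,500/823 = 68.651; ordering cost = 68.651 × $180 = $12,357.23
Average inventory = 823/2 = 411.5; holding cost = 411.5 × $30 = $12,345.00
Total = $12,357.23 + $12,345.00 = $24,702.23

$24,702.23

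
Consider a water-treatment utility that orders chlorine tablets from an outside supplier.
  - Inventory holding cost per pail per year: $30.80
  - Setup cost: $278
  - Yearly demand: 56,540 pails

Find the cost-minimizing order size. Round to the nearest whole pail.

1,010 pails

Q* = √(2·D·S / H) = √(2·56,540·278 / 30.8) = √1,020,657.1 ≈ 1,010.28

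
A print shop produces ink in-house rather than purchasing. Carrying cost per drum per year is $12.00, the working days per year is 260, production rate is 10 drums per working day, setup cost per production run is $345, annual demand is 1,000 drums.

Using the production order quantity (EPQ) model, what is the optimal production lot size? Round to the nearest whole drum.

Daily demand d = 1,000/260 = 3.846; p = 10; 1 − d/p = 0.61538
EPQ = √(2DS / (H(1 − d/p)))
    = √(2 × 1,000 × 345 / (12 × 0.61538)) ≈ 305.68

306 drums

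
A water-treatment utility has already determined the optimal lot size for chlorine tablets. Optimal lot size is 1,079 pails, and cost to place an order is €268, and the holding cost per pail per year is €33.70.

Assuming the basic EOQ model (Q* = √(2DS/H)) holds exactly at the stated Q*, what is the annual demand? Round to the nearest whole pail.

EOQ relation: Q² = 2DS/H, so rearrange for the unknown.
D = Q²H / (2S) = 1,079² × 33.7 / (2 × 268) = 73,199.48

73,199 pails per year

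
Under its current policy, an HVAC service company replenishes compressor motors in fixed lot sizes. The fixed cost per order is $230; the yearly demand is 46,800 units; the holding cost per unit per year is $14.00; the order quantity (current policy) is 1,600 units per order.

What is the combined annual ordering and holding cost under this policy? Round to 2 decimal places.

Annual ordering cost = (D/Q)·S = (46,800/1,600) × 230 = $6,727.50
Annual holding cost  = (Q/2)·H = (1,600/2) × 14 = $11,200.00
Total = $6,727.50 + $11,200.00 = $17,927.50

$17,927.50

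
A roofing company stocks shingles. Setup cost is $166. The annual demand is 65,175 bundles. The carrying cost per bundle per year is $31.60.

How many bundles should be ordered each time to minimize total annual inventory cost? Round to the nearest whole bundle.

Optimal lot size Q* = (2 × 65,175 × $166 / $31.6)^½ ≈ 827.50

827 bundles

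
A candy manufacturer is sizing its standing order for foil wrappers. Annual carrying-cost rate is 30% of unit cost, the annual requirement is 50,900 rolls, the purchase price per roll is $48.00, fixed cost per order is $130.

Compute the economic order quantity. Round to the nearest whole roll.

959 rolls

Holding cost per roll per year: H = 30% × $48 = $14.4000
2DS/H = 2·50,900·130/14.4 = 919,027.78
EOQ = √919,027.78 ≈ 958.66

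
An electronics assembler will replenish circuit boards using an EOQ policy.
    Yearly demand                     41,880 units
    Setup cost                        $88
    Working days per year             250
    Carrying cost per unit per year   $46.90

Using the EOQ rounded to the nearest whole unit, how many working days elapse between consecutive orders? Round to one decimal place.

EOQ = √(2DS/H) = √(2 × 41,880 × 88 / 46.9)
    = √(157,161.62) ≈ 396.44 → Q = 396 units
Days between orders = 250 / (D/Q) = 250 / 105.758 ≈ 2.364

2.4 days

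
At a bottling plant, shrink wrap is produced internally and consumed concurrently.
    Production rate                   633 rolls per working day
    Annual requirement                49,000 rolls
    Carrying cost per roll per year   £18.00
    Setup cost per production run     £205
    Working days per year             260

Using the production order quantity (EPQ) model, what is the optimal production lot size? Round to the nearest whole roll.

Daily demand d = 49,000/260 = 188.462; p = 633; 1 − d/p = 0.70227
EPQ = √(2DS / (H(1 − d/p)))
    = √(2 × 49,000 × 205 / (18 × 0.70227)) ≈ 1,260.67

1,261 rolls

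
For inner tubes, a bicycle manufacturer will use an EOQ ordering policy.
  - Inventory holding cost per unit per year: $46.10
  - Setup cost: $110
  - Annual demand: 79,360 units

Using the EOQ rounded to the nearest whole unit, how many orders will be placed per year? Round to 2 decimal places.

129.04 orders per year

Q* = √(2·D·S / H) = √(2·79,360·110 / 46.1) = √378,724.5 ≈ 615.41 → Q = 615
Orders per year = D/Q = 79,360 / 615 = 129.041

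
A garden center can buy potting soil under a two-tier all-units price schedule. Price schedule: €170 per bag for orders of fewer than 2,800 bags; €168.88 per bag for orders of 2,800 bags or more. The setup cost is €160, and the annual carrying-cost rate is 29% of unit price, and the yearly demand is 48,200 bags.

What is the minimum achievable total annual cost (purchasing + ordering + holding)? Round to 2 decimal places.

€8,211,335.57

H₁ = 29%×€170 = €49.3000;  H₂ = 29%×€168.88 = €48.9752
EOQ₁ = √(2×48,200×160/49.3000) = 559.34  (< 2,800, feasible at tier 1)
EOQ₂ = √(2×48,200×160/48.9752) = 561.19  (< 2,800 → use Q = 2,800 at tier-2 price)
TC(tier 1 (EOQ₁), Q≈559.3) = €8,221,575.41
TC(tier 2, Q≈2,800.0) = €8,211,335.57
Minimum at tier 2: €8,211,335.57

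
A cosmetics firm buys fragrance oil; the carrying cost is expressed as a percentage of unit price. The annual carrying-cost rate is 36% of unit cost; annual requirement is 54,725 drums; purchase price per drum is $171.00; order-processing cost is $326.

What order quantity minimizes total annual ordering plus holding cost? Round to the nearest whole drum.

761 drums

Carrying cost H = $171 × 36% = $61.5600/drum/yr
Optimal lot size Q* = (2 × 54,725 × $326 / $61.56)^½ ≈ 761.32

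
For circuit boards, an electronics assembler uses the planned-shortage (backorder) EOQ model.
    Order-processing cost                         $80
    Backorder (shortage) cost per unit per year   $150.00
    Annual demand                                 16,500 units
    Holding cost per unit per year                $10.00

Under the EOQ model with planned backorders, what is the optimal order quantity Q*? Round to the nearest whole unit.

531 units

Q* = √(2DS/H) · √((H + b)/b)
   = √(2 × 16,500 × 80 / 10) · √((10 + 150) / 150)
   = 513.809 × 1.0328 ≈ 530.66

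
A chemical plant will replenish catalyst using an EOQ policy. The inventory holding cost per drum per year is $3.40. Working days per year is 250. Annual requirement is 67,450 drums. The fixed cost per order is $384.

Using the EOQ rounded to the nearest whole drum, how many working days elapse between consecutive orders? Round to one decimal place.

Q* = √(2·D·S / H) = √(2·67,450·384 / 3.4) = √15,235,764.7 ≈ 3,903.30 → Q = 3,903 drums
T = Q/D × 250 days = 3,903/67,450 × 250 = 14.466 days

14.5 days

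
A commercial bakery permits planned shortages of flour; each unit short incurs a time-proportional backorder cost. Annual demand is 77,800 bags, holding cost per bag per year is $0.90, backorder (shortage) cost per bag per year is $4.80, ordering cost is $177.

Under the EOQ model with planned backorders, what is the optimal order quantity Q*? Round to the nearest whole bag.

6,028 bags

Q* = √(2DS/H) · √((H + b)/b)
   = √(2 × 77,800 × 177 / 0.9) · √((0.9 + 4.8) / 4.8)
   = 5,531.847 × 1.0897 ≈ 6,028.19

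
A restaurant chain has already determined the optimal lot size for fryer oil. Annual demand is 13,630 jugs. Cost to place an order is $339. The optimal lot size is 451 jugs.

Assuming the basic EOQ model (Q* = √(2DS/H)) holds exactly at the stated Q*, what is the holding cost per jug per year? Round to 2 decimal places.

$45.43

EOQ relation: Q² = 2DS/H, so rearrange for the unknown.
H = 2DS / Q² = 2 × 13,630 × 339 / 451² = 45.4331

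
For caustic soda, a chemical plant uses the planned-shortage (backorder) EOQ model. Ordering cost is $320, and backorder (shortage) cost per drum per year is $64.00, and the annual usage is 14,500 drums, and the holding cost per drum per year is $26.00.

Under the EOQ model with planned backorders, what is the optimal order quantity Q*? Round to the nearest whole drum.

708 drums

Basic EOQ = √(2·14,500·320/26) = 597.430
Backorder adjustment √((H+b)/b) = √((26+64)/64) = 1.1859
Q* = 597.430 × 1.1859 ≈ 708.47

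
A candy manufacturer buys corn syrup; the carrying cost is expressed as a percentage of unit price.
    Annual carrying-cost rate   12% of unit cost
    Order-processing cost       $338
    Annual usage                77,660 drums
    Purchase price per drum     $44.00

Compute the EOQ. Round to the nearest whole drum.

H = i·C = 0.12 × $44 = $5.2800 per drum-year
2DS/H = 2·77,660·338/5.28 = 9,942,833.33
EOQ = √9,942,833.33 ≈ 3,153.23

3,153 drums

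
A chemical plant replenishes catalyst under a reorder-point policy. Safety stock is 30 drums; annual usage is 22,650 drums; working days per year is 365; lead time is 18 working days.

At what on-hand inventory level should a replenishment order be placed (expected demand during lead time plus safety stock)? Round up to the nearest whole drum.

1,147 drums

Daily demand d = 22,650 / 365 = 62.055 drums/day
Demand during lead time = 62.055 × 18 = 1,116.99
Reorder point = 1,116.99 + 30 = 1,146.99 → round up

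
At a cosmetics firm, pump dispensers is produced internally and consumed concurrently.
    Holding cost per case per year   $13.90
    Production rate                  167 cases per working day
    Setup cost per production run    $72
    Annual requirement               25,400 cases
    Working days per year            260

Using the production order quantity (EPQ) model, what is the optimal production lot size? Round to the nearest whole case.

d = 25,400/260 = 97.6923 cases/day;  effective holding cost H(1 − d/p) = 13.9·(1 − 97.6923/167) = 5.76872
Q* = √(2DS / H_eff) = √(2·25,400·72 / 5.76872) ≈ 796.27

796 cases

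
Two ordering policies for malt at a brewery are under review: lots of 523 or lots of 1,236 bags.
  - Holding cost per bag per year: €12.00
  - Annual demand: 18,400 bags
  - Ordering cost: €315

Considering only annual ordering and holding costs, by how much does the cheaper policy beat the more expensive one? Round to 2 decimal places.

€2,114.90

For each Q, cost = (D/Q)·S + (Q/2)·H.
TC(523) = (18,400/523)×315 + (523/2)×12 = €14,220.22
TC(1,236) = (18,400/1,236)×315 + (1,236/2)×12 = €12,105.32
Lots of 1,236 are cheaper by €2,114.90.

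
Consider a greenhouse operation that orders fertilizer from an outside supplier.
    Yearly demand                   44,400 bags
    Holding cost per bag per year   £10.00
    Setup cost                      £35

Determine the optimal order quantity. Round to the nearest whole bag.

Optimal lot size Q* = (2 × 44,400 × £35 / £10)^½ ≈ 557.49

557 bags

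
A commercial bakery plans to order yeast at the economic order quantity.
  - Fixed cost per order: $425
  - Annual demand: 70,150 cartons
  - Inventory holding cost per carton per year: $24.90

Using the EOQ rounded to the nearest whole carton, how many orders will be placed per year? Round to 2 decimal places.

2DS/H = 2·70,150·425/24.9 = 2,394,678.71
EOQ = √2,394,678.71 ≈ 1,547.47 → Q = 1,547
Orders per year = D/Q = 70,150 / 1,547 = 45.346

45.35 orders per year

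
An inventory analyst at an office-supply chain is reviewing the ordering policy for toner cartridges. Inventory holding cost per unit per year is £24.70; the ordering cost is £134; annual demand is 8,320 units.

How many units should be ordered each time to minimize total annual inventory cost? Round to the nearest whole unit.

Optimal lot size Q* = (2 × 8,320 × £134 / £24.7)^½ ≈ 300.46

300 units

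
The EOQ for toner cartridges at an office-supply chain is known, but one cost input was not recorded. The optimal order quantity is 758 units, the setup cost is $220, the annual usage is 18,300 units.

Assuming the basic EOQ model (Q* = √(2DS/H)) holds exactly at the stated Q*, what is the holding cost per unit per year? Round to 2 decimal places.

$14.01

Since Q* = (2DS/H)^½, squaring gives Q*²·H = 2DS.
H = 2DS / Q² = 2 × 18,300 × 220 / 758² = 14.0141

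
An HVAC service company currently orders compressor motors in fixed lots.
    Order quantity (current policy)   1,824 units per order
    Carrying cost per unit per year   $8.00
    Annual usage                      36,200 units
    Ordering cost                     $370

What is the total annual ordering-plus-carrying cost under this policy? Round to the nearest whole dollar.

Ordering: D/Q × S = 36,200/1,824 × $370 = $7,343.20
Holding:  Q/2 × H = 1,824/2 × $8 = $7,296.00
Total = $7,343.20 + $7,296.00 = $14,639.20

$14,639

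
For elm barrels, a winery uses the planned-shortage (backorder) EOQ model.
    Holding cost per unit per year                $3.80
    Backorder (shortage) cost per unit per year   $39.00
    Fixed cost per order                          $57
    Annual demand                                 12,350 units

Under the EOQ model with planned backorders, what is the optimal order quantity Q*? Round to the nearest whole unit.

Basic EOQ = √(2·12,350·57/3.8) = 608.687
Backorder adjustment √((H+b)/b) = √((3.8+39)/39) = 1.0476
Q* = 608.687 × 1.0476 ≈ 637.65

638 units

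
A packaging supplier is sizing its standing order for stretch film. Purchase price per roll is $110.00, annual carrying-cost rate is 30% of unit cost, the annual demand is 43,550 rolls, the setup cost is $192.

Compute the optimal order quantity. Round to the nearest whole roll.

712 rolls

H = i·C = 0.3 × $110 = $33.0000 per roll-year
Q* = √(2·D·S / H) = √(2·43,550·192 / 33) = √506,763.6 ≈ 711.87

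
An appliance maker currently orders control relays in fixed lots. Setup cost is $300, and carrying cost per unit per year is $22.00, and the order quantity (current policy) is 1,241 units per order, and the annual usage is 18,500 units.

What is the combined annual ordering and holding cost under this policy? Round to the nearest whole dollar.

Orders/yr = 18,500/1,241 = 14.907; ordering cost = 14.907 × $300 = $4,472.20
Average inventory = 1,241/2 = 620.5; holding cost = 620.5 × $22 = $13,651.00
Total = $4,472.20 + $13,651.00 = $18,123.20

$18,123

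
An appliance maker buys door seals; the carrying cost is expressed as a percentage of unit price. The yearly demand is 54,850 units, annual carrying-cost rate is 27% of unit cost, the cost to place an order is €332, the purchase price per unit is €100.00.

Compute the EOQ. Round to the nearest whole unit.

1,161 units

Carrying cost H = €100 × 27% = €27.0000/unit/yr
2DS/H = 2·54,850·332/27 = 1,348,903.70
EOQ = √1,348,903.70 ≈ 1,161.42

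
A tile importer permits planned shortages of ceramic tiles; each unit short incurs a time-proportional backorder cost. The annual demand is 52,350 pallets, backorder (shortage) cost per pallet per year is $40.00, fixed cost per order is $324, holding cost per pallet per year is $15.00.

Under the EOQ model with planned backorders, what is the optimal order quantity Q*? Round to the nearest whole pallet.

1,763 pallets

Basic EOQ = √(2·52,350·324/15) = 1,503.835
Backorder adjustment √((H+b)/b) = √((15+40)/40) = 1.1726
Q* = 1,503.835 × 1.1726 ≈ 1,763.40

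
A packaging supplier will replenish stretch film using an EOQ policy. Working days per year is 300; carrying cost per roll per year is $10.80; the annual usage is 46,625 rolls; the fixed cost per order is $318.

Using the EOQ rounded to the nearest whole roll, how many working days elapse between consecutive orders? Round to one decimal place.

EOQ = √(2DS/H) = √(2 × 46,625 × 318 / 10.8)
    = √(2,745,694.44) ≈ 1,657.01 → Q = 1,657 rolls
Cycle time = (working days × Q)/D = (300 × 1,657) / 46,625 = 10.662 days

10.7 days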